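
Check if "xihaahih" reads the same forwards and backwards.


Word: "xihaahih"
Reversed: "hihaahix"
Forward == Backward? xihaahih != hihaahix
Palindrome = No


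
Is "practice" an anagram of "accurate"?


Word 1: "accurate" → sorted: aaccertu
Word 2: "practice" → sorted: acceiprt
Same letters? aaccertu != acceiprt
Anagram = No


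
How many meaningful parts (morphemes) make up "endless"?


Word: "endless"
Morphemes: end | -less
Each morpheme carries meaning
= 2 morphemes


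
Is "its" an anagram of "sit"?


Word 1: "sit" → sorted: ist
Word 2: "its" → sorted: ist
Same letters? ist == ist
Anagram = Yes


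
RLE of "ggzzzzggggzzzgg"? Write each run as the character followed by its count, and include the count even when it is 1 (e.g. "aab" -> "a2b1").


String: "ggzzzzggggzzzgg"
Scanning for consecutive runs:
  'g' x 2
  'z' x 4
  'g' x 4
  'z' x 3
  'g' x 2
RLE = "g2z4g4z3g2"


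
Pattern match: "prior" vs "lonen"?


Pattern of "prior": [0, 1, 2, 3, 1]
Pattern of "lonen": [0, 1, 2, 3, 2]
Patterns do not match
Same pattern = No


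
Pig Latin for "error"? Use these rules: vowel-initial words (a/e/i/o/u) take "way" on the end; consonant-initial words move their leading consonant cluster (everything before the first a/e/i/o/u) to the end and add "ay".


Word: "error"
Starts with vowel → add 'way'
Pig Latin = "errorway"


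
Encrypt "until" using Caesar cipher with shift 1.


Word: "until"
Shift: 1
Each letter → (letter + shift) mod 26:
  'u' (20) + 1 = 21 → 'v'
  'n' (13) + 1 = 14 → 'o'
  't' (19) + 1 = 20 → 'u'
  'i' (8) + 1 = 9 → 'j'
  'l' (11) + 1 = 12 → 'm'
Result = "voujm"


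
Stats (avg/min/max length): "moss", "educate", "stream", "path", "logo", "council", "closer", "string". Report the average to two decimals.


Lengths: "moss"=4, "educate"=7, "stream"=6, "path"=4, "logo"=4, "council"=7, "closer"=6, "string"=6
Sum = 44, Count = 8
Average = 44/8 = 5.50
= avg=5.50, min=4, max=7


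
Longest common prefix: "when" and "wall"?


Word 1: "when"
Word 2: "wall"
Comparing from start:
  Pos 0: 'w' == 'w'
  Pos 1: 'h' != 'a' (stop)
LCP = "w" (length 1)


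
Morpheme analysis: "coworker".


Word: "coworker"
Morphemes: co- + work + -er
Each morpheme carries meaning
= 3 morphemes


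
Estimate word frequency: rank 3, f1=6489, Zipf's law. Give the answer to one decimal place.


Zipf's law: f(r) = f(1) / r
f(1) = 6489
f(3) = 6489 / 3
= 2163.0 occurrences


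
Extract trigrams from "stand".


Word: "stand" (length 5)
Number of trigrams = 5 - 3 + 1 = 3
  Position 0: "sta"
  Position 1: "tan"
  Position 2: "and"
Trigrams = "sta", "tan", "and"


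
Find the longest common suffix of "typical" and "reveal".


Word 1: "typical"
Word 2: "reveal"
Comparing from end:
  Pos -1: 'l' == 'l'
  Pos -2: 'a' == 'a'
  Pos -3: 'c' != 'e' (stop)
LCS = "al" (length 2)


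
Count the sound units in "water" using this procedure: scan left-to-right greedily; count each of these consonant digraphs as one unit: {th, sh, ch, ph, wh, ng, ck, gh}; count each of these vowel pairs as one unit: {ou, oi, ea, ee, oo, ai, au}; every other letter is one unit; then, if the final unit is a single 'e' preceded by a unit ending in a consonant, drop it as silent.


Word: "water" (5 letters)
Left-to-right scan:
  (1) 'w' (letter)
  (2) 'a' (letter)
  (3) 't' (letter)
  (4) 'e' (letter)
  (5) 'r' (letter)
Units from scan: 5
Sound units = 5 units


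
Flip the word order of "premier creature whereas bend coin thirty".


Original: "premier creature whereas bend coin thirty"
Words (1..n): premier | creature | whereas | bend | coin | thirty
Reversed (n..1): thirty | coin | bend | whereas | creature | premier
Result = "thirty coin bend whereas creature premier"


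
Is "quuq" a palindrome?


Word: "quuq"
Reversed: "quuq"
Forward == Backward? quuq == quuq
Palindrome = Yes


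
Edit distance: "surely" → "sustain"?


Word 1: "surely" (length 6)
Word 2: "sustain" (length 7)
One optimal edit sequence (insert/delete/substitute each cost 1):
  1. keep 's'
  2. keep 'u'
  3. insert 's'  (+1)
  4. substitute 'r' -> 't'  (+1)
  5. substitute 'e' -> 'a'  (+1)
  6. substitute 'l' -> 'i'  (+1)
  7. substitute 'y' -> 'n'  (+1)
Total edit operations: 5
Edit distance = 5


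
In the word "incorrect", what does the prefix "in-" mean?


Prefix: in-
Example: incorrect = in- + correct
Meaning = not / into


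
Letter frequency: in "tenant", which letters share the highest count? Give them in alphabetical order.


Word: "tenant"
Letter counts:
  'a': 1
  'e': 1
  'n': 2
  't': 2
Maximum count = 2
Most frequent = 'n', 't' (2 times each)


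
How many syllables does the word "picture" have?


Word: "picture"
Syllable breakdown: pic / ture
Counting: 2 parts
= 2 syllables


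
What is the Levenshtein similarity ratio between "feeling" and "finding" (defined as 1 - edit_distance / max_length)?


Word 1: "feeling" (length 7)
Word 2: "finding" (length 7)
One optimal edit sequence:
  1. keep 'f'
  2. substitute 'e' -> 'i'  (+1)
  3. substitute 'e' -> 'n'  (+1)
  4. substitute 'l' -> 'd'  (+1)
  5. keep 'i'
  6. keep 'n'
  7. keep 'g'
Edit distance = 3
Max length = max(7, 7) = 7
Similarity = 1 - 3/7
= 0.5714


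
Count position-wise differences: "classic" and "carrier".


Comparing character by character (same length = 7):
  Pos 0: 'c' vs 'c' =
  Pos 1: 'l' vs 'a' !=
  Pos 2: 'a' vs 'r' !=
  Pos 3: 's' vs 'r' !=
  Pos 4: 's' vs 'i' !=
  Pos 5: 'i' vs 'e' !=
  Pos 6: 'c' vs 'r' !=
Hamming distance = 6


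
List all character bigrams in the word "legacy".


Word: "legacy" (length 6)
Number of bigrams = 6 - 2 + 1 = 5
  Position 0: "le"
  Position 1: "eg"
  Position 2: "ga"
  Position 3: "ac"
  Position 4: "cy"
Bigrams = "le", "eg", "ga", "ac", "cy"


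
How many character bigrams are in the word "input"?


Word: "input" (length 5)
Number of 2-grams = length - 2 + 1 = 5 - 2 + 1
= 4


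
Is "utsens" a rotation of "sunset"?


Word: "sunset", Candidate: "utsens"
Method: check if candidate is substring of word+word
"sunsetsunset" contains "utsens"? No
Is rotation = No


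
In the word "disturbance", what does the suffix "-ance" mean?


Suffix: -ance
Example: disturbance = disturb + -ance
Meaning = state of


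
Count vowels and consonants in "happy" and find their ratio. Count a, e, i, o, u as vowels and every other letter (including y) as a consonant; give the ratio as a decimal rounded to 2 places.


Word: "happy"
Vowels (a,e,i,o,u): 1
Consonants: 4
Ratio = 1/4
= 0.25


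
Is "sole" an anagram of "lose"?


Word 1: "lose" → sorted: elos
Word 2: "sole" → sorted: elos
Same letters? elos == elos
Anagram = Yes


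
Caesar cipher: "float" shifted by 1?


Word: "float"
Shift: 1
Each letter → (letter + shift) mod 26:
  'f' (5) + 1 = 6 → 'g'
  'l' (11) + 1 = 12 → 'm'
  'o' (14) + 1 = 15 → 'p'
  'a' (0) + 1 = 1 → 'b'
  't' (19) + 1 = 20 → 'u'
Result = "gmpbu"


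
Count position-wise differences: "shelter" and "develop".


Comparing character by character (same length = 7):
  Pos 0: 's' vs 'd' !=
  Pos 1: 'h' vs 'e' !=
  Pos 2: 'e' vs 'v' !=
  Pos 3: 'l' vs 'e' !=
  Pos 4: 't' vs 'l' !=
  Pos 5: 'e' vs 'o' !=
  Pos 6: 'r' vs 'p' !=
Hamming distance = 7


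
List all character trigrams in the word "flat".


Word: "flat" (length 4)
Number of trigrams = 4 - 3 + 1 = 2
  Position 0: "fla"
  Position 1: "lat"
Trigrams = "fla", "lat"


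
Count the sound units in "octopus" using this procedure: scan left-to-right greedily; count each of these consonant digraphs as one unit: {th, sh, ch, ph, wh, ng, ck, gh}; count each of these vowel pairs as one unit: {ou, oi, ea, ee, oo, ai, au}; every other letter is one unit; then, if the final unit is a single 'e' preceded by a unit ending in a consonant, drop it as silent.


Word: "octopus" (7 letters)
Left-to-right scan:
  (1) 'o' (letter)
  (2) 'c' (letter)
  (3) 't' (letter)
  (4) 'o' (letter)
  (5) 'p' (letter)
  (6) 'u' (letter)
  (7) 's' (letter)
Units from scan: 7
Sound units = 7 units


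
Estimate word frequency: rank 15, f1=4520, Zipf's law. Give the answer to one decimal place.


Zipf's law: f(r) = f(1) / r
f(1) = 4520
f(15) = 4520 / 15
= 301.3 occurrences


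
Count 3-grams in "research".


Word: "research" (length 8)
Number of 3-grams = length - 3 + 1 = 8 - 3 + 1
= 6


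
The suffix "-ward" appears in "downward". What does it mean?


Suffix: -ward
As in: downward -> down + -ward
Meaning = in the direction of


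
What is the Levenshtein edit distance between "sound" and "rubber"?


Word 1: "sound" (length 5)
Word 2: "rubber" (length 6)
One optimal edit sequence (insert/delete/substitute each cost 1):
  1. insert 'r'  (+1)
  2. substitute 's' -> 'u'  (+1)
  3. substitute 'o' -> 'b'  (+1)
  4. substitute 'u' -> 'b'  (+1)
  5. substitute 'n' -> 'e'  (+1)
  6. substitute 'd' -> 'r'  (+1)
Total edit operations: 6
Edit distance = 6


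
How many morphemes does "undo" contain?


Word: "undo"
Morphemes: un- / do
Each morpheme carries meaning
= 2 morphemes


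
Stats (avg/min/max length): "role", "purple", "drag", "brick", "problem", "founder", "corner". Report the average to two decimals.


Lengths: "role"=4, "purple"=6, "drag"=4, "brick"=5, "problem"=7, "founder"=7, "corner"=6
Sum = 39, Count = 7
Average = 39/7 = 5.57
= avg=5.57, min=4, max=7


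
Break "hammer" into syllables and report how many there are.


Word: "hammer"
Syllable breakdown: ham-mer
Counting: 2 parts
= 2 syllables


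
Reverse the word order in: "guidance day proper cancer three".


Original: "guidance day proper cancer three"
Words (1..n): guidance | day | proper | cancer | three
Reversed (n..1): three | cancer | proper | day | guidance
Result = "three cancer proper day guidance"


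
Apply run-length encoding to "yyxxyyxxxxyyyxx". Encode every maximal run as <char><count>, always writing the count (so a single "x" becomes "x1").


String: "yyxxyyxxxxyyyxx"
Scanning for consecutive runs:
  'y' x 2
  'x' x 2
  'y' x 2
  'x' x 4
  'y' x 3
  'x' x 2
RLE = "y2x2y2x4y3x2"


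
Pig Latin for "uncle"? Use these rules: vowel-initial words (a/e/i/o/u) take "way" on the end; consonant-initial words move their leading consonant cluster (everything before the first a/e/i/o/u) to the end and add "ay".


Word: "uncle"
Starts with vowel → add 'way'
Pig Latin = "uncleway"


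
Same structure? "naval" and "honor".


Pattern of "naval": [0, 1, 2, 1, 3]
Pattern of "honor": [0, 1, 2, 1, 3]
Patterns match
Same pattern = Yes


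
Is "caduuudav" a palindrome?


Word: "caduuudav"
Reversed: "vaduuudac"
Forward == Backward? caduuudav != vaduuudac
Palindrome = No


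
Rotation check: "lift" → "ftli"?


Word: "lift", Candidate: "ftli"
Method: check if candidate is substring of word+word
"liftlift" contains "ftli"? Yes
Is rotation = Yes


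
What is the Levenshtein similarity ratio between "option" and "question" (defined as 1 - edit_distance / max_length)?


Word 1: "option" (length 6)
Word 2: "question" (length 8)
One optimal edit sequence:
  1. insert 'q'  (+1)
  2. insert 'u'  (+1)
  3. substitute 'o' -> 'e'  (+1)
  4. substitute 'p' -> 's'  (+1)
  5. keep 't'
  6. keep 'i'
  7. keep 'o'
  8. keep 'n'
Edit distance = 4
Max length = max(6, 8) = 8
Similarity = 1 - 4/8
= 0.5000


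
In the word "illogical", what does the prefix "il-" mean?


Prefix: il-
Example: illogical = il- + logical
Meaning = not


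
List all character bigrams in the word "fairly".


Word: "fairly" (length 6)
Number of bigrams = 6 - 2 + 1 = 5
  Position 0: "fa"
  Position 1: "ai"
  Position 2: "ir"
  Position 3: "rl"
  Position 4: "ly"
Bigrams = "fa", "ai", "ir", "rl", "ly"


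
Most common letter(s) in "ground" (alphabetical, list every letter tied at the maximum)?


Word: "ground"
Letter counts:
  'd': 1
  'g': 1
  'n': 1
  'o': 1
  'r': 1
  'u': 1
Maximum count = 1
Most frequent = 'd', 'g', 'n', 'o', 'r', 'u' (1 time each)


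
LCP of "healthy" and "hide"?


Word 1: "healthy"
Word 2: "hide"
Comparing from start:
  Pos 0: 'h' == 'h'
  Pos 1: 'e' != 'i' (stop)
LCP = "h" (length 1)


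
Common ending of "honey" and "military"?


Word 1: "honey"
Word 2: "military"
Comparing from end:
  Pos -1: 'y' == 'y'
  Pos -2: 'e' != 'r' (stop)
LCS = "y" (length 1)


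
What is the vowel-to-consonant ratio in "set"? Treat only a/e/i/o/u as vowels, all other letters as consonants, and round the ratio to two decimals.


Word: "set"
Vowels (a,e,i,o,u): 1
Consonants: 2
Ratio = 1/2
= 0.50


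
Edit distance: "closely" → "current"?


Word 1: "closely" (length 7)
Word 2: "current" (length 7)
One optimal edit sequence (insert/delete/substitute each cost 1):
  1. keep 'c'
  2. substitute 'l' -> 'u'  (+1)
  3. substitute 'o' -> 'r'  (+1)
  4. substitute 's' -> 'r'  (+1)
  5. keep 'e'
  6. substitute 'l' -> 'n'  (+1)
  7. substitute 'y' -> 't'  (+1)
Total edit operations: 5
Edit distance = 5


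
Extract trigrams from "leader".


Word: "leader" (length 6)
Number of trigrams = 6 - 3 + 1 = 4
  Position 0: "lea"
  Position 1: "ead"
  Position 2: "ade"
  Position 3: "der"
Trigrams = "lea", "ead", "ade", "der"


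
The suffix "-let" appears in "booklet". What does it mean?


Suffix: -let
As in: booklet -> book + -let
Meaning = small


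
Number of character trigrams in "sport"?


Word: "sport" (length 5)
Number of 3-grams = length - 3 + 1 = 5 - 3 + 1
= 3


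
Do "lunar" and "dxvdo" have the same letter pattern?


Pattern of "lunar": [0, 1, 2, 3, 4]
Pattern of "dxvdo": [0, 1, 2, 0, 3]
Patterns do not match
Same pattern = No


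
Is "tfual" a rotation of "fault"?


Word: "fault", Candidate: "tfual"
Method: check if candidate is substring of word+word
"faultfault" contains "tfual"? No
Is rotation = No


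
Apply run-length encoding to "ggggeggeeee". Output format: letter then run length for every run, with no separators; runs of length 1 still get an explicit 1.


String: "ggggeggeeee"
Scanning for consecutive runs:
  'g' x 4
  'e' x 1
  'g' x 2
  'e' x 4
RLE = "g4e1g2e4"


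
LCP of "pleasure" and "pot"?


Word 1: "pleasure"
Word 2: "pot"
Comparing from start:
  Pos 0: 'p' == 'p'
  Pos 1: 'l' != 'o' (stop)
LCP = "p" (length 1)


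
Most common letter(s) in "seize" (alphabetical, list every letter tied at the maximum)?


Word: "seize"
Letter counts:
  'e': 2
  'i': 1
  's': 1
  'z': 1
Maximum count = 2
Most frequent = 'e' (2 times each)


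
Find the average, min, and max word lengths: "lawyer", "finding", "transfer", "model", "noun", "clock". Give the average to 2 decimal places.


Lengths: "lawyer"=6, "finding"=7, "transfer"=8, "model"=5, "noun"=4, "clock"=5
Sum = 35, Count = 6
Average = 35/6 = 5.83
= avg=5.83, min=4, max=8


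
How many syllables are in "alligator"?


Word: "alligator"
Syllable breakdown: al / li / ga / tor
Counting: 4 parts
= 4 syllables


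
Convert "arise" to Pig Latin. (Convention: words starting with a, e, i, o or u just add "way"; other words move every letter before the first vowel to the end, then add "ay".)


Word: "arise"
Starts with vowel → add 'way'
Pig Latin = "ariseway"


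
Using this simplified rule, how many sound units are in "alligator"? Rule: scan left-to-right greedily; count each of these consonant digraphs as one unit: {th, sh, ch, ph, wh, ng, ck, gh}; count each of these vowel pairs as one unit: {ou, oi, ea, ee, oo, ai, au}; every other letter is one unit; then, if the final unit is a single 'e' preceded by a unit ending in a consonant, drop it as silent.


Word: "alligator" (9 letters)
Left-to-right scan:
  [1] 'a' (letter)
  [2] 'l' (letter)
  [3] 'l' (letter)
  [4] 'i' (letter)
  [5] 'g' (letter)
  [6] 'a' (letter)
  [7] 't' (letter)
  [8] 'o' (letter)
  [9] 'r' (letter)
Units from scan: 9
Sound units = 9 units


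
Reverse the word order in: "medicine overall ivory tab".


Original: "medicine overall ivory tab"
Words (1..n): medicine | overall | ivory | tab
Reversed (n..1): tab | ivory | overall | medicine
Result = "tab ivory overall medicine"


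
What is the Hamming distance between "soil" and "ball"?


Comparing character by character (same length = 4):
  Pos 0: 's' vs 'b' !=
  Pos 1: 'o' vs 'a' !=
  Pos 2: 'i' vs 'l' !=
  Pos 3: 'l' vs 'l' =
Hamming distance = 3


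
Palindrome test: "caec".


Word: "caec"
Reversed: "ceac"
Forward == Backward? caec != ceac
Palindrome = No


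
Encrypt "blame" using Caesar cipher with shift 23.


Word: "blame"
Shift: 23
Each letter → (letter + shift) mod 26:
  'b' (1) + 23 = 24 → 'y'
  'l' (11) + 23 = 8 → 'i'
  'a' (0) + 23 = 23 → 'x'
  'm' (12) + 23 = 9 → 'j'
  'e' (4) + 23 = 1 → 'b'
Result = "yixjb"


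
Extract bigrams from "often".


Word: "often" (length 5)
Number of bigrams = 5 - 2 + 1 = 4
  Position 0: "of"
  Position 1: "ft"
  Position 2: "te"
  Position 3: "en"
Bigrams = "of", "ft", "te", "en"


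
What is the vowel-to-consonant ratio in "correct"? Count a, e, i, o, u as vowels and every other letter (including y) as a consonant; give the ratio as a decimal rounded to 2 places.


Word: "correct"
Vowels (a,e,i,o,u): 2
Consonants: 5
Ratio = 2/5
= 0.40


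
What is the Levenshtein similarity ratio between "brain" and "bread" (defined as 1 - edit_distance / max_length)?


Word 1: "brain" (length 5)
Word 2: "bread" (length 5)
One optimal edit sequence:
  1. keep 'b'
  2. keep 'r'
  3. substitute 'a' -> 'e'  (+1)
  4. substitute 'i' -> 'a'  (+1)
  5. substitute 'n' -> 'd'  (+1)
Edit distance = 3
Max length = max(5, 5) = 5
Similarity = 1 - 3/5
= 0.4000


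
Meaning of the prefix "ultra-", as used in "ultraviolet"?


Prefix: ultra-
Example: ultraviolet = ultra- + violet
Meaning = beyond


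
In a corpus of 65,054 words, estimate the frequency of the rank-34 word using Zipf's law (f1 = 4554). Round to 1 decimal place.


Zipf's law: f(r) = f(1) / r
f(1) = 4554
f(34) = 4554 / 34
= 133.9 occurrences


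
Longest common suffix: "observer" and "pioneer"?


Word 1: "observer"
Word 2: "pioneer"
Comparing from end:
  Pos -1: 'r' == 'r'
  Pos -2: 'e' == 'e'
  Pos -3: 'v' != 'e' (stop)
LCS = "er" (length 2)


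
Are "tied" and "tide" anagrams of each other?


Word 1: "tied" → sorted: deit
Word 2: "tide" → sorted: deit
Same letters? deit == deit
Anagram = Yes


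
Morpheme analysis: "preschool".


Word: "preschool"
Morphemes: pre- | school
Each morpheme carries meaning
= 2 morphemes


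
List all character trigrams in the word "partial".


Word: "partial" (length 7)
Number of trigrams = 7 - 3 + 1 = 5
  Position 0: "par"
  Position 1: "art"
  Position 2: "rti"
  Position 3: "tia"
  Position 4: "ial"
Trigrams = "par", "art", "rti", "tia", "ial"


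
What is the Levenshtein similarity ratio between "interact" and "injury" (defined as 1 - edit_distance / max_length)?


Word 1: "interact" (length 8)
Word 2: "injury" (length 6)
One optimal edit sequence:
  1. keep 'i'
  2. keep 'n'
  3. substitute 't' -> 'j'  (+1)
  4. substitute 'e' -> 'u'  (+1)
  5. keep 'r'
  6. delete 'a'  (+1)
  7. delete 'c'  (+1)
  8. substitute 't' -> 'y'  (+1)
Edit distance = 5
Max length = max(8, 6) = 8
Similarity = 1 - 5/8
= 0.3750


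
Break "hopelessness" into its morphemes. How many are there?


Word: "hopelessness"
Morphemes: hope / -less / -ness
Each morpheme carries meaning
= 3 morphemes


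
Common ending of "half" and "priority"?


Word 1: "half"
Word 2: "priority"
Comparing from end:
  Pos -1: 'f' != 'y' (stop)
LCS = "" (length 0)


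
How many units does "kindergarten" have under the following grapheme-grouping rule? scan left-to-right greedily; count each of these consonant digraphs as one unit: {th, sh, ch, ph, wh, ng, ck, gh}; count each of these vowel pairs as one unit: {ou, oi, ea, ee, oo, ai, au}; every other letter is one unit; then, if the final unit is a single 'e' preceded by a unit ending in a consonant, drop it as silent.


Word: "kindergarten" (12 letters)
Left-to-right scan:
  1. 'k' (letter)
  2. 'i' (letter)
  3. 'n' (letter)
  4. 'd' (letter)
  5. 'e' (letter)
  6. 'r' (letter)
  7. 'g' (letter)
  8. 'a' (letter)
  9. 'r' (letter)
  10. 't' (letter)
  11. 'e' (letter)
  12. 'n' (letter)
Units from scan: 12
Sound units = 12 units


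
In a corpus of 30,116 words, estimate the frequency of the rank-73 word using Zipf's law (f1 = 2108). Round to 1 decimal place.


Zipf's law: f(r) = f(1) / r
f(1) = 2108
f(73) = 2108 / 73
= 28.9 occurrences


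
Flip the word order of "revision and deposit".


Original: "revision and deposit"
Words (1..n): revision | and | deposit
Reversed (n..1): deposit | and | revision
Result = "deposit and revision"


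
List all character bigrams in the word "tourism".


Word: "tourism" (length 7)
Number of bigrams = 7 - 2 + 1 = 6
  Position 0: "to"
  Position 1: "ou"
  Position 2: "ur"
  Position 3: "ri"
  Position 4: "is"
  Position 5: "sm"
Bigrams = "to", "ou", "ur", "ri", "is", "sm"


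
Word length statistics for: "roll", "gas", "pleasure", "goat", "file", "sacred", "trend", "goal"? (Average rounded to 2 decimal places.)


Lengths: "roll"=4, "gas"=3, "pleasure"=8, "goat"=4, "file"=4, "sacred"=6, "trend"=5, "goal"=4
Sum = 38, Count = 8
Average = 38/8 = 4.75
= avg=4.75, min=3, max=8


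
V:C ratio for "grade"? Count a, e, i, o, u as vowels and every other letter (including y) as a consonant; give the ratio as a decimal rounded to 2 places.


Word: "grade"
Vowels (a,e,i,o,u): 2
Consonants: 3
Ratio = 2/3
= 0.67


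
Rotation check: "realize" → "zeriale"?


Word: "realize", Candidate: "zeriale"
Method: check if candidate is substring of word+word
"realizerealize" contains "zeriale"? No
Is rotation = No


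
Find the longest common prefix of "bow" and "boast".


Word 1: "bow"
Word 2: "boast"
Comparing from start:
  Pos 0: 'b' == 'b'
  Pos 1: 'o' == 'o'
  Pos 2: 'w' != 'a' (stop)
LCP = "bo" (length 2)


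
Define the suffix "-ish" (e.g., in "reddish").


Suffix: -ish
Example: reddish (red + -ish, with a spelling change)
Meaning = somewhat / having the qualities of


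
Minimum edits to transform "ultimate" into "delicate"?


Word 1: "ultimate" (length 8)
Word 2: "delicate" (length 8)
One optimal edit sequence (insert/delete/substitute each cost 1):
  1. substitute 'u' -> 'd'  (+1)
  2. substitute 'l' -> 'e'  (+1)
  3. substitute 't' -> 'l'  (+1)
  4. keep 'i'
  5. substitute 'm' -> 'c'  (+1)
  6. keep 'a'
  7. keep 't'
  8. keep 'e'
Total edit operations: 4
Edit distance = 4


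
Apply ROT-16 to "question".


Word: "question"
Shift: 16
Each letter → (letter + shift) mod 26:
  'q' (16) + 16 = 6 → 'g'
  'u' (20) + 16 = 10 → 'k'
  'e' (4) + 16 = 20 → 'u'
  's' (18) + 16 = 8 → 'i'
  't' (19) + 16 = 9 → 'j'
  'i' (8) + 16 = 24 → 'y'
  'o' (14) + 16 = 4 → 'e'
  'n' (13) + 16 = 3 → 'd'
Result = "gkuijyed"


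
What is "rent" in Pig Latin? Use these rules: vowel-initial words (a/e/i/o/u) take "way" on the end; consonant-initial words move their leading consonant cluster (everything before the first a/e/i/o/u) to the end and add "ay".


Word: "rent"
Starts with consonant(s) → move to end, add 'ay'
Consonant cluster: "r"
Pig Latin = "entray"


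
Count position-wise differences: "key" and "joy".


Comparing character by character (same length = 3):
  Pos 0: 'k' vs 'j' !=
  Pos 1: 'e' vs 'o' !=
  Pos 2: 'y' vs 'y' =
Hamming distance = 2


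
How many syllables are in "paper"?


Word: "paper"
Syllable breakdown: pa · per
Counting: 2 parts
= 2 syllables


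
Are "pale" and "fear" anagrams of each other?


Word 1: "pale" → sorted: aelp
Word 2: "fear" → sorted: aefr
Same letters? aelp != aefr
Anagram = No


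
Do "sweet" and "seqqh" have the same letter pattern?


Pattern of "sweet": [0, 1, 2, 2, 3]
Pattern of "seqqh": [0, 1, 2, 2, 3]
Patterns match
Same pattern = Yes


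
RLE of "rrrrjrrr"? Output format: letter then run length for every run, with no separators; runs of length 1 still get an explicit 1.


String: "rrrrjrrr"
Scanning for consecutive runs:
  'r' x 4
  'j' x 1
  'r' x 3
RLE = "r4j1r3"


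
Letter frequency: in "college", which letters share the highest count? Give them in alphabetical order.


Word: "college"
Letter counts:
  'c': 1
  'e': 2
  'g': 1
  'l': 2
  'o': 1
Maximum count = 2
Most frequent = 'e', 'l' (2 times each)


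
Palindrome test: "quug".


Word: "quug"
Reversed: "guuq"
Forward == Backward? quug != guuq
Palindrome = No


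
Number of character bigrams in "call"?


Word: "call" (length 4)
Number of 2-grams = length - 2 + 1 = 4 - 2 + 1
= 3


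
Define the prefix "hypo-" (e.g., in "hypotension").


Prefix: hypo-
Example: hypotension = hypo- + tension
Meaning = under / below normal


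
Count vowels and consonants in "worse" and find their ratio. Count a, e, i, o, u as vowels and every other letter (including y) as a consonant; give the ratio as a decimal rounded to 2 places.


Word: "worse"
Vowels (a,e,i,o,u): 2
Consonants: 3
Ratio = 2/3
= 0.67


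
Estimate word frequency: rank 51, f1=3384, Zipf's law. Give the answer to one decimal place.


Zipf's law: f(r) = f(1) / r
f(1) = 3384
f(51) = 3384 / 51
= 66.4 occurrences


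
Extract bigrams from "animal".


Word: "animal" (length 6)
Number of bigrams = 6 - 2 + 1 = 5
  Position 0: "an"
  Position 1: "ni"
  Position 2: "im"
  Position 3: "ma"
  Position 4: "al"
Bigrams = "an", "ni", "im", "ma", "al"


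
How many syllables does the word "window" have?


Word: "window"
Syllable breakdown: win / dow
Counting: 2 parts
= 2 syllables


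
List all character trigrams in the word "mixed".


Word: "mixed" (length 5)
Number of trigrams = 5 - 3 + 1 = 3
  Position 0: "mix"
  Position 1: "ixe"
  Position 2: "xed"
Trigrams = "mix", "ixe", "xed"


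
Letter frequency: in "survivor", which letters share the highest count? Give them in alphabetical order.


Word: "survivor"
Letter counts:
  'i': 1
  'o': 1
  'r': 2
  's': 1
  'u': 1
  'v': 2
Maximum count = 2
Most frequent = 'r', 'v' (2 times each)


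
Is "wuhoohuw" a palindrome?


Word: "wuhoohuw"
Reversed: "wuhoohuw"
Forward == Backward? wuhoohuw == wuhoohuw
Palindrome = Yes


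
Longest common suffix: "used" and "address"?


Word 1: "used"
Word 2: "address"
Comparing from end:
  Pos -1: 'd' != 's' (stop)
LCS = "" (length 0)


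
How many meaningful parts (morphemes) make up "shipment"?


Word: "shipment"
Morphemes: ship / -ment
Each morpheme carries meaning
= 2 morphemes


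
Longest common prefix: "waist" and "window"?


Word 1: "waist"
Word 2: "window"
Comparing from start:
  Pos 0: 'w' == 'w'
  Pos 1: 'a' != 'i' (stop)
LCP = "w" (length 1)


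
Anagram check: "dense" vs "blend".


Word 1: "dense" → sorted: deens
Word 2: "blend" → sorted: bdeln
Same letters? deens != bdeln
Anagram = No


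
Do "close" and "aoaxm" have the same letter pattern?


Pattern of "close": [0, 1, 2, 3, 4]
Pattern of "aoaxm": [0, 1, 0, 2, 3]
Patterns do not match
Same pattern = No


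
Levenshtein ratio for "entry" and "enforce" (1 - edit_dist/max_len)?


Word 1: "entry" (length 5)
Word 2: "enforce" (length 7)
One optimal edit sequence:
  1. keep 'e'
  2. keep 'n'
  3. insert 'f'  (+1)
  4. substitute 't' -> 'o'  (+1)
  5. keep 'r'
  6. insert 'c'  (+1)
  7. substitute 'y' -> 'e'  (+1)
Edit distance = 4
Max length = max(5, 7) = 7
Similarity = 1 - 4/7
= 0.4286


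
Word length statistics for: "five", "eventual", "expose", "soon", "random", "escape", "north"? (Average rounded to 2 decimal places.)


Lengths: "five"=4, "eventual"=8, "expose"=6, "soon"=4, "random"=6, "escape"=6, "north"=5
Sum = 39, Count = 7
Average = 39/7 = 5.57
= avg=5.57, min=4, max=8


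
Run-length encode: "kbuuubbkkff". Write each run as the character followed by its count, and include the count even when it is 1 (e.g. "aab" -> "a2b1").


String: "kbuuubbkkff"
Scanning for consecutive runs:
  'k' x 1
  'b' x 1
  'u' x 3
  'b' x 2
  'k' x 2
  'f' x 2
RLE = "k1b1u3b2k2f2"


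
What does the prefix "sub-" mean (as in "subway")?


Prefix: sub-
Example: subway (sub- + way)
Meaning = under / below


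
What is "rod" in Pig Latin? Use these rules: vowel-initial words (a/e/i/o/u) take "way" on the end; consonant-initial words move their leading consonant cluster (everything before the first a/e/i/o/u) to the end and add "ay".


Word: "rod"
Starts with consonant(s) → move to end, add 'ay'
Consonant cluster: "r"
Pig Latin = "odray"


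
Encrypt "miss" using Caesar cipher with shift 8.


Word: "miss"
Shift: 8
Each letter → (letter + shift) mod 26:
  'm' (12) + 8 = 20 → 'u'
  'i' (8) + 8 = 16 → 'q'
  's' (18) + 8 = 0 → 'a'
  's' (18) + 8 = 0 → 'a'
Result = "uqaa"


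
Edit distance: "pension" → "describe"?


Word 1: "pension" (length 7)
Word 2: "describe" (length 8)
One optimal edit sequence (insert/delete/substitute each cost 1):
  1. substitute 'p' -> 'd'  (+1)
  2. keep 'e'
  3. insert 's'  (+1)
  4. substitute 'n' -> 'c'  (+1)
  5. substitute 's' -> 'r'  (+1)
  6. keep 'i'
  7. substitute 'o' -> 'b'  (+1)
  8. substitute 'n' -> 'e'  (+1)
Total edit operations: 6
Edit distance = 6


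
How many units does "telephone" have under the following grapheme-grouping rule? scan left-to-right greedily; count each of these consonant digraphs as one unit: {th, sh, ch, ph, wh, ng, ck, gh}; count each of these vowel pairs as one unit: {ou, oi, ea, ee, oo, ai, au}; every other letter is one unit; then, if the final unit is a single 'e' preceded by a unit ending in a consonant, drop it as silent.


Word: "telephone" (9 letters)
Left-to-right scan:
  (1) 't' (letter)
  (2) 'e' (letter)
  (3) 'l' (letter)
  (4) 'e' (letter)
  (5) 'ph' (digraph)
  (6) 'o' (letter)
  (7) 'n' (letter)
  (8) 'e' (letter)
Units from scan: 8
Final unit is 'e' after a consonant -> drop as silent (-1)
Sound units = 7 units


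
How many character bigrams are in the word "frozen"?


Word: "frozen" (length 6)
Number of 2-grams = length - 2 + 1 = 6 - 2 + 1
= 5


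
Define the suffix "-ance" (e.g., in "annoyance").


Suffix: -ance
Example: annoyance (annoy + -ance)
Meaning = state of


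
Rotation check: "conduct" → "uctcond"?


Word: "conduct", Candidate: "uctcond"
Method: check if candidate is substring of word+word
"conductconduct" contains "uctcond"? Yes
Is rotation = Yes


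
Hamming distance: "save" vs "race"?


Comparing character by character (same length = 4):
  Pos 0: 's' vs 'r' !=
  Pos 1: 'a' vs 'a' =
  Pos 2: 'v' vs 'c' !=
  Pos 3: 'e' vs 'e' =
Hamming distance = 2


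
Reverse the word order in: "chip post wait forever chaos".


Original: "chip post wait forever chaos"
Words (1..n): chip | post | wait | forever | chaos
Reversed (n..1): chaos | forever | wait | post | chip
Result = "chaos forever wait post chip"


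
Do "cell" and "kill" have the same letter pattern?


Pattern of "cell": [0, 1, 2, 2]
Pattern of "kill": [0, 1, 2, 2]
Patterns match
Same pattern = Yes


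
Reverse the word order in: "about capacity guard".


Original: "about capacity guard"
Words (1..n): about | capacity | guard
Reversed (n..1): guard | capacity | about
Result = "guard capacity about"


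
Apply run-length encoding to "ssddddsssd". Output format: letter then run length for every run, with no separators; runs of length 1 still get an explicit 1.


String: "ssddddsssd"
Scanning for consecutive runs:
  's' x 2
  'd' x 4
  's' x 3
  'd' x 1
RLE = "s2d4s3d1"


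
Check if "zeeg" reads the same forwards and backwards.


Word: "zeeg"
Reversed: "geez"
Forward == Backward? zeeg != geez
Palindrome = No


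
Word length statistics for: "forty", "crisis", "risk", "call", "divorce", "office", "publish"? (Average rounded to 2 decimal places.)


Lengths: "forty"=5, "crisis"=6, "risk"=4, "call"=4, "divorce"=7, "office"=6, "publish"=7
Sum = 39, Count = 7
Average = 39/7 = 5.57
= avg=5.57, min=4, max=7


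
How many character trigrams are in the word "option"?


Word: "option" (length 6)
Number of 3-grams = length - 3 + 1 = 6 - 3 + 1
= 4


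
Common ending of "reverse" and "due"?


Word 1: "reverse"
Word 2: "due"
Comparing from end:
  Pos -1: 'e' == 'e'
  Pos -2: 's' != 'u' (stop)
LCS = "e" (length 1)


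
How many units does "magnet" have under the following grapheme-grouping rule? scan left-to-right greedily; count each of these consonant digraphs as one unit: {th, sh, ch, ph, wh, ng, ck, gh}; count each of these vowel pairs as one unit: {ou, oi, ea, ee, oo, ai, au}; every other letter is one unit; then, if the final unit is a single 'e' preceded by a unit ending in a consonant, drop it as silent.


Word: "magnet" (6 letters)
Left-to-right scan:
  [1] 'm' (letter)
  [2] 'a' (letter)
  [3] 'g' (letter)
  [4] 'n' (letter)
  [5] 'e' (letter)
  [6] 't' (letter)
Units from scan: 6
Sound units = 6 units


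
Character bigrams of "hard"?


Word: "hard" (length 4)
Number of bigrams = 4 - 2 + 1 = 3
  Position 0: "ha"
  Position 1: "ar"
  Position 2: "rd"
Bigrams = "ha", "ar", "rd"


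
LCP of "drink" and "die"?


Word 1: "drink"
Word 2: "die"
Comparing from start:
  Pos 0: 'd' == 'd'
  Pos 1: 'r' != 'i' (stop)
LCP = "d" (length 1)


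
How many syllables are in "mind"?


Word: "mind"
Syllable breakdown: mind
Counting: 1 part
= 1 syllable


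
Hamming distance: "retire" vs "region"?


Comparing character by character (same length = 6):
  Pos 0: 'r' vs 'r' =
  Pos 1: 'e' vs 'e' =
  Pos 2: 't' vs 'g' !=
  Pos 3: 'i' vs 'i' =
  Pos 4: 'r' vs 'o' !=
  Pos 5: 'e' vs 'n' !=
Hamming distance = 3


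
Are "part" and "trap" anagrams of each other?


Word 1: "part" → sorted: aprt
Word 2: "trap" → sorted: aprt
Same letters? aprt == aprt
Anagram = Yes


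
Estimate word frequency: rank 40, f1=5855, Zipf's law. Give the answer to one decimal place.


Zipf's law: f(r) = f(1) / r
f(1) = 5855
f(40) = 5855 / 40
= 146.4 occurrences


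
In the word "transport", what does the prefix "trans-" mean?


Prefix: trans-
Example: transport = trans- + port
Meaning = across


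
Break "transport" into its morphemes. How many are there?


Word: "transport"
Morphemes: trans- + port
Each morpheme carries meaning
= 2 morphemes


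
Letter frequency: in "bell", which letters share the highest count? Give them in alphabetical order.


Word: "bell"
Letter counts:
  'b': 1
  'e': 1
  'l': 2
Maximum count = 2
Most frequent = 'l' (2 times each)


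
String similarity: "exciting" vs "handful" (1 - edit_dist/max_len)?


Word 1: "exciting" (length 8)
Word 2: "handful" (length 7)
One optimal edit sequence:
  1. delete 'e'  (+1)
  2. substitute 'x' -> 'h'  (+1)
  3. substitute 'c' -> 'a'  (+1)
  4. substitute 'i' -> 'n'  (+1)
  5. substitute 't' -> 'd'  (+1)
  6. substitute 'i' -> 'f'  (+1)
  7. substitute 'n' -> 'u'  (+1)
  8. substitute 'g' -> 'l'  (+1)
Edit distance = 8
Max length = max(8, 7) = 8
Similarity = 1 - 8/8
= 0.0000


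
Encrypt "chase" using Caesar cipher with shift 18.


Word: "chase"
Shift: 18
Each letter → (letter + shift) mod 26:
  'c' (2) + 18 = 20 → 'u'
  'h' (7) + 18 = 25 → 'z'
  'a' (0) + 18 = 18 → 's'
  's' (18) + 18 = 10 → 'k'
  'e' (4) + 18 = 22 → 'w'
Result = "uzskw"


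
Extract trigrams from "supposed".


Word: "supposed" (length 8)
Number of trigrams = 8 - 3 + 1 = 6
  Position 0: "sup"
  Position 1: "upp"
  Position 2: "ppo"
  Position 3: "pos"
  Position 4: "ose"
  Position 5: "sed"
Trigrams = "sup", "upp", "ppo", "pos", "ose", "sed"


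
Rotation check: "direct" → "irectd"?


Word: "direct", Candidate: "irectd"
Method: check if candidate is substring of word+word
"directdirect" contains "irectd"? Yes
Is rotation = Yes


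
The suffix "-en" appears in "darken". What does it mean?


Suffix: -en
Example: darken = dark + -en
Meaning = to make / become


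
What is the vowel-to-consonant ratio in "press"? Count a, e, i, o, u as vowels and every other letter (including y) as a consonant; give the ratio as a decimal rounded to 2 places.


Word: "press"
Vowels (a,e,i,o,u): 1
Consonants: 4
Ratio = 1/4
= 0.25


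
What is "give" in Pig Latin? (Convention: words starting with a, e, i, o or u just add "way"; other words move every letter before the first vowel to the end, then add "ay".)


Word: "give"
Starts with consonant(s) → move to end, add 'ay'
Consonant cluster: "g"
Pig Latin = "ivegay"


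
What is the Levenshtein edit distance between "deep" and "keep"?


Word 1: "deep" (length 4)
Word 2: "keep" (length 4)
One optimal edit sequence (insert/delete/substitute each cost 1):
  1. substitute 'd' -> 'k'  (+1)
  2. keep 'e'
  3. keep 'e'
  4. keep 'p'
Total edit operations: 1
Edit distance = 1


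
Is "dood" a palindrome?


Word: "dood"
Reversed: "dood"
Forward == Backward? dood == dood
Palindrome = Yes


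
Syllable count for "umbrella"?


Word: "umbrella"
Syllable breakdown: um | brel | la
Counting: 3 parts
= 3 syllables


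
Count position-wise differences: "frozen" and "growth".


Comparing character by character (same length = 6):
  Pos 0: 'f' vs 'g' !=
  Pos 1: 'r' vs 'r' =
  Pos 2: 'o' vs 'o' =
  Pos 3: 'z' vs 'w' !=
  Pos 4: 'e' vs 't' !=
  Pos 5: 'n' vs 'h' !=
Hamming distance = 4


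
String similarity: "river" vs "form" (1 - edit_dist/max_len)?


Word 1: "river" (length 5)
Word 2: "form" (length 4)
One optimal edit sequence:
  1. delete 'r'  (+1)
  2. substitute 'i' -> 'f'  (+1)
  3. substitute 'v' -> 'o'  (+1)
  4. substitute 'e' -> 'r'  (+1)
  5. substitute 'r' -> 'm'  (+1)
Edit distance = 5
Max length = max(5, 4) = 5
Similarity = 1 - 5/5
= 0.0000


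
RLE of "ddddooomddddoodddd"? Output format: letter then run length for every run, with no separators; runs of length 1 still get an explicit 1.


String: "ddddooomddddoodddd"
Scanning for consecutive runs:
  'd' x 4
  'o' x 3
  'm' x 1
  'd' x 4
  'o' x 2
  'd' x 4
RLE = "d4o3m1d4o2d4"


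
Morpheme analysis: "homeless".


Word: "homeless"
Morphemes: home | -less
Each morpheme carries meaning
= 2 morphemes


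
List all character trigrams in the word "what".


Word: "what" (length 4)
Number of trigrams = 4 - 3 + 1 = 2
  Position 0: "wha"
  Position 1: "hat"
Trigrams = "wha", "hat"


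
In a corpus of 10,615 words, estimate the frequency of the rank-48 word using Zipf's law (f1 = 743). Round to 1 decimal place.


Zipf's law: f(r) = f(1) / r
f(1) = 743
f(48) = 743 / 48
= 15.5 occurrences


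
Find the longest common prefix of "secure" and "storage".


Word 1: "secure"
Word 2: "storage"
Comparing from start:
  Pos 0: 's' == 's'
  Pos 1: 'e' != 't' (stop)
LCP = "s" (length 1)


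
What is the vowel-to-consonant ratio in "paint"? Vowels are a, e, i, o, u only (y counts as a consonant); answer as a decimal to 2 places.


Word: "paint"
Vowels (a,e,i,o,u): 2
Consonants: 3
Ratio = 2/3
= 0.67


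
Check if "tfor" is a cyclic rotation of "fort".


Word: "fort", Candidate: "tfor"
Method: check if candidate is substring of word+word
"fortfort" contains "tfor"? Yes
Is rotation = Yes


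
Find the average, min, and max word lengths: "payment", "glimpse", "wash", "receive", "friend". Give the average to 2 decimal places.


Lengths: "payment"=7, "glimpse"=7, "wash"=4, "receive"=7, "friend"=6
Sum = 31, Count = 5
Average = 31/5 = 6.20
= avg=6.20, min=4, max=7


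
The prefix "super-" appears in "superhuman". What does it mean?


Prefix: super-
Example: superhuman = super- + human
Meaning = above / beyond


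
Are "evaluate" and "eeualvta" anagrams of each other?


Word 1: "evaluate" → sorted: aaeeltuv
Word 2: "eeualvta" → sorted: aaeeltuv
Same letters? aaeeltuv == aaeeltuv
Anagram = Yes
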